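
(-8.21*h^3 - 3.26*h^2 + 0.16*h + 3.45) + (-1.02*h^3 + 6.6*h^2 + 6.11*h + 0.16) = -9.23*h^3 + 3.34*h^2 + 6.27*h + 3.61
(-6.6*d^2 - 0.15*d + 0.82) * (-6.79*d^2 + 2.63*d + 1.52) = 44.814*d^4 - 16.3395*d^3 - 15.9943*d^2 + 1.9286*d + 1.2464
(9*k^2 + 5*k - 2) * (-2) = -18*k^2 - 10*k + 4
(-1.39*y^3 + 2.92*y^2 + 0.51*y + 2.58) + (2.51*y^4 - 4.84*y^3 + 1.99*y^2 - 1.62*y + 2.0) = 2.51*y^4 - 6.23*y^3 + 4.91*y^2 - 1.11*y + 4.58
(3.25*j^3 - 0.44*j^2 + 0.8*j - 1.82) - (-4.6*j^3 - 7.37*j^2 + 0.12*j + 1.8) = 7.85*j^3 + 6.93*j^2 + 0.68*j - 3.62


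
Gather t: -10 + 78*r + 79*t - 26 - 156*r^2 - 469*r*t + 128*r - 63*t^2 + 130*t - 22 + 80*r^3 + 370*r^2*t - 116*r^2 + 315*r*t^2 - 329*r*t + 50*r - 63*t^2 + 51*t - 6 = 80*r^3 - 272*r^2 + 256*r + t^2*(315*r - 126) + t*(370*r^2 - 798*r + 260) - 64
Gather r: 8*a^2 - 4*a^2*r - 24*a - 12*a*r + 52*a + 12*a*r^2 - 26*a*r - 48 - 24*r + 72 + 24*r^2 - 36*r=8*a^2 + 28*a + r^2*(12*a + 24) + r*(-4*a^2 - 38*a - 60) + 24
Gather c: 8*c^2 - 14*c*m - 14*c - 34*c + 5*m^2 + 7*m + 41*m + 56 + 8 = 8*c^2 + c*(-14*m - 48) + 5*m^2 + 48*m + 64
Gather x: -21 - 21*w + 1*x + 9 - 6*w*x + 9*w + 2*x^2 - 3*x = -12*w + 2*x^2 + x*(-6*w - 2) - 12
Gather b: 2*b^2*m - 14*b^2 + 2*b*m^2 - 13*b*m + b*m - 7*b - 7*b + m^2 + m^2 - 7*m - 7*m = b^2*(2*m - 14) + b*(2*m^2 - 12*m - 14) + 2*m^2 - 14*m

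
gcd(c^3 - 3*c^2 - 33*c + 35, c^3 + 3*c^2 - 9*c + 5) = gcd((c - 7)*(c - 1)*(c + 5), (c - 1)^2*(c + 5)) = c^2 + 4*c - 5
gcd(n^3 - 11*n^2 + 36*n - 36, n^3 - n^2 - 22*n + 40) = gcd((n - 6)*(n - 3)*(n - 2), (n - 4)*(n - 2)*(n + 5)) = n - 2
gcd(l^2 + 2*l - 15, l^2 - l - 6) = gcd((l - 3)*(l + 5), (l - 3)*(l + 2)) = l - 3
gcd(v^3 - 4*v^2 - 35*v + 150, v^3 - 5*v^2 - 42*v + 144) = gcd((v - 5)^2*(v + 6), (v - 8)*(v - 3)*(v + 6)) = v + 6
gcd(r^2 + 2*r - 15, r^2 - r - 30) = r + 5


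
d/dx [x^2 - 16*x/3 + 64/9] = 2*x - 16/3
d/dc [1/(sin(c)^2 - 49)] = -2*sin(c)*cos(c)/(sin(c)^2 - 49)^2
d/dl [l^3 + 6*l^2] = 3*l*(l + 4)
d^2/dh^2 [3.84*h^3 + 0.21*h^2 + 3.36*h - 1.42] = 23.04*h + 0.42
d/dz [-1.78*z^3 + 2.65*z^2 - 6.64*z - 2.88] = -5.34*z^2 + 5.3*z - 6.64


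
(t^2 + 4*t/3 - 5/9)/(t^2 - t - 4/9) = (-9*t^2 - 12*t + 5)/(-9*t^2 + 9*t + 4)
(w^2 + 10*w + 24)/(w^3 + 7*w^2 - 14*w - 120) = (w + 4)/(w^2 + w - 20)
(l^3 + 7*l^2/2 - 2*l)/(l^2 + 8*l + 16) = l*(2*l - 1)/(2*(l + 4))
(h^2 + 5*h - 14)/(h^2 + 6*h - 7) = (h - 2)/(h - 1)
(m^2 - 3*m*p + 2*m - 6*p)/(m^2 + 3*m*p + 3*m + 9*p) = (m^2 - 3*m*p + 2*m - 6*p)/(m^2 + 3*m*p + 3*m + 9*p)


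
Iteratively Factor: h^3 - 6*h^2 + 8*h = (h - 4)*(h^2 - 2*h) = h*(h - 4)*(h - 2)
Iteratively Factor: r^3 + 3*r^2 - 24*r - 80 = (r + 4)*(r^2 - r - 20) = (r + 4)^2*(r - 5)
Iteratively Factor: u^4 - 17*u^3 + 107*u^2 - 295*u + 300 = (u - 5)*(u^3 - 12*u^2 + 47*u - 60) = (u - 5)^2*(u^2 - 7*u + 12) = (u - 5)^2*(u - 3)*(u - 4)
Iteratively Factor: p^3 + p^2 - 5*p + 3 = (p - 1)*(p^2 + 2*p - 3) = (p - 1)*(p + 3)*(p - 1)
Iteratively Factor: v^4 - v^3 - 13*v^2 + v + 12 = (v - 1)*(v^3 - 13*v - 12) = (v - 1)*(v + 3)*(v^2 - 3*v - 4) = (v - 4)*(v - 1)*(v + 3)*(v + 1)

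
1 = 1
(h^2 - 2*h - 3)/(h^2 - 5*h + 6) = (h + 1)/(h - 2)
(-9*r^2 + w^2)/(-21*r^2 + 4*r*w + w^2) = (3*r + w)/(7*r + w)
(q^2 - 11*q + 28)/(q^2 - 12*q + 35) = (q - 4)/(q - 5)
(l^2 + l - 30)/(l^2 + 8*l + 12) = (l - 5)/(l + 2)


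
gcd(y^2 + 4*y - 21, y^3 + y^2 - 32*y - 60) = 1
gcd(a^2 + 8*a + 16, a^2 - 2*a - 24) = a + 4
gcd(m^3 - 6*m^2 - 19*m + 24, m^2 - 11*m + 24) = m - 8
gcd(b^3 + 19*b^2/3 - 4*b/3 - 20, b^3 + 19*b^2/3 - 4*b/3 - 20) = b^3 + 19*b^2/3 - 4*b/3 - 20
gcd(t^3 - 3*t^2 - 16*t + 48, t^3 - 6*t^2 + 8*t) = t - 4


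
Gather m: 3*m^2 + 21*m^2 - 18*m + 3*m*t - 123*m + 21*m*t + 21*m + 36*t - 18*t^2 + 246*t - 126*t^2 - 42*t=24*m^2 + m*(24*t - 120) - 144*t^2 + 240*t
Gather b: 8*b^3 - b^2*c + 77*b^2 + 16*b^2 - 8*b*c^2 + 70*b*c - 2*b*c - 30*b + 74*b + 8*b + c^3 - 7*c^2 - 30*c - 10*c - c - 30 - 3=8*b^3 + b^2*(93 - c) + b*(-8*c^2 + 68*c + 52) + c^3 - 7*c^2 - 41*c - 33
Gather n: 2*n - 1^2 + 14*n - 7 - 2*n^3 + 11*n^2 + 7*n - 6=-2*n^3 + 11*n^2 + 23*n - 14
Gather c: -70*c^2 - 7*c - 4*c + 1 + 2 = -70*c^2 - 11*c + 3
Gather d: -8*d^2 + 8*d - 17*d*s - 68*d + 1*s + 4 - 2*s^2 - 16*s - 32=-8*d^2 + d*(-17*s - 60) - 2*s^2 - 15*s - 28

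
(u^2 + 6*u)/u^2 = (u + 6)/u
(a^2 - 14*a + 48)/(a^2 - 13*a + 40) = (a - 6)/(a - 5)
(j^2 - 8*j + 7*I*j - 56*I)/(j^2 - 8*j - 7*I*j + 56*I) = (j + 7*I)/(j - 7*I)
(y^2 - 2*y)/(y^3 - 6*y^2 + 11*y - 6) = y/(y^2 - 4*y + 3)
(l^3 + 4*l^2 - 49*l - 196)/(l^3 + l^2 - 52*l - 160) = (l^2 - 49)/(l^2 - 3*l - 40)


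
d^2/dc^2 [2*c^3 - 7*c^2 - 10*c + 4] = 12*c - 14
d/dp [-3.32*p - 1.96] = -3.32000000000000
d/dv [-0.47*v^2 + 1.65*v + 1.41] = 1.65 - 0.94*v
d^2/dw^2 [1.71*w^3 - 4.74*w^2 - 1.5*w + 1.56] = 10.26*w - 9.48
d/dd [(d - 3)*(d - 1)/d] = 1 - 3/d^2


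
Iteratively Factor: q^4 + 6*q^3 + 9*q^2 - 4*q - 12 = (q + 3)*(q^3 + 3*q^2 - 4) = (q + 2)*(q + 3)*(q^2 + q - 2) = (q - 1)*(q + 2)*(q + 3)*(q + 2)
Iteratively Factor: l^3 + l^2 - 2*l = (l)*(l^2 + l - 2) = l*(l + 2)*(l - 1)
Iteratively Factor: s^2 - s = (s - 1)*(s)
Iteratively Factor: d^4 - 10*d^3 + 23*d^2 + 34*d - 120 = (d + 2)*(d^3 - 12*d^2 + 47*d - 60) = (d - 3)*(d + 2)*(d^2 - 9*d + 20) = (d - 5)*(d - 3)*(d + 2)*(d - 4)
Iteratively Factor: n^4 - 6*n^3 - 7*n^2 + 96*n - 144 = (n + 4)*(n^3 - 10*n^2 + 33*n - 36) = (n - 3)*(n + 4)*(n^2 - 7*n + 12) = (n - 4)*(n - 3)*(n + 4)*(n - 3)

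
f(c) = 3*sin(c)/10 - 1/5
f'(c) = 3*cos(c)/10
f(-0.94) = -0.44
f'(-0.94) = 0.18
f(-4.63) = 0.10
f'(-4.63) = -0.02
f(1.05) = 0.06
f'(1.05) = 0.15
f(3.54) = -0.32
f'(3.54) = -0.28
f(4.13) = -0.45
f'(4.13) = -0.17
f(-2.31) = -0.42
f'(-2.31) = -0.20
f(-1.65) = -0.50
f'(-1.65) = -0.02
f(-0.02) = -0.21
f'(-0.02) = 0.30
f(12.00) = -0.36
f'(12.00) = 0.25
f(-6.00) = -0.12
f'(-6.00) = 0.29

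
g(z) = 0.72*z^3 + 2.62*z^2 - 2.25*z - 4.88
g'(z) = 2.16*z^2 + 5.24*z - 2.25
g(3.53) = 51.50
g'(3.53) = 43.16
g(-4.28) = -3.71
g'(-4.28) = 14.89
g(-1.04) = -0.52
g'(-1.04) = -5.36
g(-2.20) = 5.08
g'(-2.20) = -3.32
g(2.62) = 20.16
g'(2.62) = 26.31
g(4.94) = 134.74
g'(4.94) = 76.35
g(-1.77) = 3.32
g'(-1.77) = -4.76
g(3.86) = 66.88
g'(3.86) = 50.16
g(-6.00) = -52.58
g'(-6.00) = 44.07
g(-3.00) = 6.01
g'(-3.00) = 1.47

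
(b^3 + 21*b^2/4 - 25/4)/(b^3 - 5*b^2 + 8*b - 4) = (4*b^2 + 25*b + 25)/(4*(b^2 - 4*b + 4))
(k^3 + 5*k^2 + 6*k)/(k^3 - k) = (k^2 + 5*k + 6)/(k^2 - 1)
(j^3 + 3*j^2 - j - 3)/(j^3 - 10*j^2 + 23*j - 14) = (j^2 + 4*j + 3)/(j^2 - 9*j + 14)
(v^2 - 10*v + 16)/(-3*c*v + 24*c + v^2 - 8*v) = (v - 2)/(-3*c + v)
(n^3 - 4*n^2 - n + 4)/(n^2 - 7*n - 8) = (n^2 - 5*n + 4)/(n - 8)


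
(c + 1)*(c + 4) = c^2 + 5*c + 4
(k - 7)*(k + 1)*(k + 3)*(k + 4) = k^4 + k^3 - 37*k^2 - 121*k - 84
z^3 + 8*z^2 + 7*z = z*(z + 1)*(z + 7)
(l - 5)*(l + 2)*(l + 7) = l^3 + 4*l^2 - 31*l - 70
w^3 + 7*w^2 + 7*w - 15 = (w - 1)*(w + 3)*(w + 5)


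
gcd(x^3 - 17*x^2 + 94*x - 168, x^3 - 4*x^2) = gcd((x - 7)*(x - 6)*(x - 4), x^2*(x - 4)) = x - 4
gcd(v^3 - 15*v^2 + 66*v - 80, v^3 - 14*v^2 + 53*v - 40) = v^2 - 13*v + 40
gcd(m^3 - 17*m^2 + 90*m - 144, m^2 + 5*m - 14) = 1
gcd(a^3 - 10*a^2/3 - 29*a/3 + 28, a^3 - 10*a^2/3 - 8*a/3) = a - 4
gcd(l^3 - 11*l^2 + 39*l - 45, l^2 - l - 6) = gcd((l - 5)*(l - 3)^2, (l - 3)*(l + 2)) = l - 3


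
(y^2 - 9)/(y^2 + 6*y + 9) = (y - 3)/(y + 3)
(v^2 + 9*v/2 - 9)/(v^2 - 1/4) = 2*(2*v^2 + 9*v - 18)/(4*v^2 - 1)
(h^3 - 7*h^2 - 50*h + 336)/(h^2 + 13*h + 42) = (h^2 - 14*h + 48)/(h + 6)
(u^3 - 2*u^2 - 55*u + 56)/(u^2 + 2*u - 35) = (u^2 - 9*u + 8)/(u - 5)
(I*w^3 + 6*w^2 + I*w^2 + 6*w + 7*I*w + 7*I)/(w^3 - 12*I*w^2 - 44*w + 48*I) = (I*w^3 + w^2*(6 + I) + w*(6 + 7*I) + 7*I)/(w^3 - 12*I*w^2 - 44*w + 48*I)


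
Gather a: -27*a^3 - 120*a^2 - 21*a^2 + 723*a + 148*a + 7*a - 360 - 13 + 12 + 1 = -27*a^3 - 141*a^2 + 878*a - 360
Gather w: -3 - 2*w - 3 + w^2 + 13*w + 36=w^2 + 11*w + 30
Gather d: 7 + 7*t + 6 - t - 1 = 6*t + 12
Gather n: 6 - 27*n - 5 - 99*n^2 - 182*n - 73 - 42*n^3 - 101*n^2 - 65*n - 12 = -42*n^3 - 200*n^2 - 274*n - 84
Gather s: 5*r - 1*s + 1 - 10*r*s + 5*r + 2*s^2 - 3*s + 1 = 10*r + 2*s^2 + s*(-10*r - 4) + 2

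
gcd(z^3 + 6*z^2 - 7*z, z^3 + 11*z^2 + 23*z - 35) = z^2 + 6*z - 7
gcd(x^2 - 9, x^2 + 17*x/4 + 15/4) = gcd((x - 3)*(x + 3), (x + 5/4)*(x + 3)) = x + 3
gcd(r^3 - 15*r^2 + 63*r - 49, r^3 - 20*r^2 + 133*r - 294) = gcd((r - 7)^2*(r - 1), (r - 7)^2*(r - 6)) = r^2 - 14*r + 49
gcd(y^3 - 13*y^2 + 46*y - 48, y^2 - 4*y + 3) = y - 3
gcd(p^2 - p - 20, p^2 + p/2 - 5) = 1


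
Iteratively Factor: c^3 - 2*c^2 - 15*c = (c - 5)*(c^2 + 3*c) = c*(c - 5)*(c + 3)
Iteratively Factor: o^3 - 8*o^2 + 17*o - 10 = (o - 2)*(o^2 - 6*o + 5) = (o - 5)*(o - 2)*(o - 1)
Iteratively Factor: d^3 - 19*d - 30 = (d - 5)*(d^2 + 5*d + 6) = (d - 5)*(d + 3)*(d + 2)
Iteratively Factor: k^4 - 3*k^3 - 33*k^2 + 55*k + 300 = (k - 5)*(k^3 + 2*k^2 - 23*k - 60) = (k - 5)*(k + 3)*(k^2 - k - 20) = (k - 5)*(k + 3)*(k + 4)*(k - 5)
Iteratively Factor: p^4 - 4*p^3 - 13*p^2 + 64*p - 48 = (p - 4)*(p^3 - 13*p + 12) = (p - 4)*(p - 3)*(p^2 + 3*p - 4) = (p - 4)*(p - 3)*(p - 1)*(p + 4)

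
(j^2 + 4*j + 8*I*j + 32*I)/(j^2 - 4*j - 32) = (j + 8*I)/(j - 8)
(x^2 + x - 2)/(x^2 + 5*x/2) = 2*(x^2 + x - 2)/(x*(2*x + 5))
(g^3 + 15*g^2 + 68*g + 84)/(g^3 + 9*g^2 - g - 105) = (g^2 + 8*g + 12)/(g^2 + 2*g - 15)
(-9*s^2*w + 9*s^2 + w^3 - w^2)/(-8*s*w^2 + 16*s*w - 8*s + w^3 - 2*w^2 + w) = (9*s^2 - w^2)/(8*s*w - 8*s - w^2 + w)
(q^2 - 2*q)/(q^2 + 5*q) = (q - 2)/(q + 5)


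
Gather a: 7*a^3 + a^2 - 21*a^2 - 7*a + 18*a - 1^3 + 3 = 7*a^3 - 20*a^2 + 11*a + 2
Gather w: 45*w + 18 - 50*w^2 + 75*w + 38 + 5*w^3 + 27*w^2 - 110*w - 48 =5*w^3 - 23*w^2 + 10*w + 8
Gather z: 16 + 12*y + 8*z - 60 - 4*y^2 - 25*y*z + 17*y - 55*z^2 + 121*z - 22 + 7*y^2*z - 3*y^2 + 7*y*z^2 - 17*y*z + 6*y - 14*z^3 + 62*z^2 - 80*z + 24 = -7*y^2 + 35*y - 14*z^3 + z^2*(7*y + 7) + z*(7*y^2 - 42*y + 49) - 42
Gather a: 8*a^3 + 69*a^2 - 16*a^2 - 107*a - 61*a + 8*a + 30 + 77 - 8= 8*a^3 + 53*a^2 - 160*a + 99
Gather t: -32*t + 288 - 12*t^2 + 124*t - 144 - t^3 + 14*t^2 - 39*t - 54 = -t^3 + 2*t^2 + 53*t + 90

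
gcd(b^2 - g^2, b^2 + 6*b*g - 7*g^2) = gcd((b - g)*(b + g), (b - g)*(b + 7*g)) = b - g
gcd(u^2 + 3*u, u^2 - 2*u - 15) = u + 3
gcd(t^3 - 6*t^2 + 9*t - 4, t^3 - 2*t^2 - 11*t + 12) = t^2 - 5*t + 4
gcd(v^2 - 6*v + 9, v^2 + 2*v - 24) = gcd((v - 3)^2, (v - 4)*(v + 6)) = 1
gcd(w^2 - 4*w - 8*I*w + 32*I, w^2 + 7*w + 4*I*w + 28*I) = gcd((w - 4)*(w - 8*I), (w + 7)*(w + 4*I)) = 1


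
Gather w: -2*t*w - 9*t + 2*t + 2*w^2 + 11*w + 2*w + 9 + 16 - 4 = -7*t + 2*w^2 + w*(13 - 2*t) + 21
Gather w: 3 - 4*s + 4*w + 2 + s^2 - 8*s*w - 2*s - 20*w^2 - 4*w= s^2 - 8*s*w - 6*s - 20*w^2 + 5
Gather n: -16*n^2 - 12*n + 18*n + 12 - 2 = -16*n^2 + 6*n + 10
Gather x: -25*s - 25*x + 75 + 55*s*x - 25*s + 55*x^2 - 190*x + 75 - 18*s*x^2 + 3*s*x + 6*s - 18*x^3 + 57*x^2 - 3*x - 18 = -44*s - 18*x^3 + x^2*(112 - 18*s) + x*(58*s - 218) + 132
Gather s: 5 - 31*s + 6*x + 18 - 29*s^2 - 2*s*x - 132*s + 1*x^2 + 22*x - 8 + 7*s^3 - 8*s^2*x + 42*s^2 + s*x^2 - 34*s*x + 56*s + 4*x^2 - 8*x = 7*s^3 + s^2*(13 - 8*x) + s*(x^2 - 36*x - 107) + 5*x^2 + 20*x + 15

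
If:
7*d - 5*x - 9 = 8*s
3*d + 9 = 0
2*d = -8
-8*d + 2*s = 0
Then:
No Solution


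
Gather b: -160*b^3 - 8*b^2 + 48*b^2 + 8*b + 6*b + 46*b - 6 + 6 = -160*b^3 + 40*b^2 + 60*b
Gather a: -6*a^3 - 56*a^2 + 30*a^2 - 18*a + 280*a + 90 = -6*a^3 - 26*a^2 + 262*a + 90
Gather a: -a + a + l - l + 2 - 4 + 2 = 0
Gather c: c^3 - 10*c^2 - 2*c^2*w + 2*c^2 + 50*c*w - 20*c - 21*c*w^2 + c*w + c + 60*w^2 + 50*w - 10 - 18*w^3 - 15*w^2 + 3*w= c^3 + c^2*(-2*w - 8) + c*(-21*w^2 + 51*w - 19) - 18*w^3 + 45*w^2 + 53*w - 10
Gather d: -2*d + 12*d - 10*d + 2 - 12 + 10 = 0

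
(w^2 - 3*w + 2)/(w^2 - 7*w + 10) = (w - 1)/(w - 5)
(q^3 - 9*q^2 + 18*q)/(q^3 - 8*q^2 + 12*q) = (q - 3)/(q - 2)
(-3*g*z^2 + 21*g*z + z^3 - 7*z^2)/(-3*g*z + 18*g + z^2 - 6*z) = z*(z - 7)/(z - 6)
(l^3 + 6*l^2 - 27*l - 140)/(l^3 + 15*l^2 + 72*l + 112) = (l - 5)/(l + 4)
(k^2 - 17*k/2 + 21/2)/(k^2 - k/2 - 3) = (-2*k^2 + 17*k - 21)/(-2*k^2 + k + 6)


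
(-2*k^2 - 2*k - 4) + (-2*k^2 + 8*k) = -4*k^2 + 6*k - 4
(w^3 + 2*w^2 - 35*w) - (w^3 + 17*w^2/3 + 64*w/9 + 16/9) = -11*w^2/3 - 379*w/9 - 16/9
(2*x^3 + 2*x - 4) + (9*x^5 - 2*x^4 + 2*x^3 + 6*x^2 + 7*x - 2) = 9*x^5 - 2*x^4 + 4*x^3 + 6*x^2 + 9*x - 6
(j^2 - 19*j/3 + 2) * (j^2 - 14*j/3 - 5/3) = j^4 - 11*j^3 + 269*j^2/9 + 11*j/9 - 10/3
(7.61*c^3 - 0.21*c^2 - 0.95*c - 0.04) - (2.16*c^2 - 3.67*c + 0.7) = 7.61*c^3 - 2.37*c^2 + 2.72*c - 0.74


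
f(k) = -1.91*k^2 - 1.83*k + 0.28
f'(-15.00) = 55.47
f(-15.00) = -402.02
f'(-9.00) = 32.55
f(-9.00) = -137.96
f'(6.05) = -24.94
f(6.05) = -80.70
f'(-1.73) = 4.78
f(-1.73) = -2.27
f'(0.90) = -5.27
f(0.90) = -2.91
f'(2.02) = -9.55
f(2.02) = -11.21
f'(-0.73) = 0.96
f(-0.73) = 0.60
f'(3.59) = -15.54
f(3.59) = -30.91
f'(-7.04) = 25.06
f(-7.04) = -81.50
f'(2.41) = -11.04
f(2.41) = -15.22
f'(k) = -3.82*k - 1.83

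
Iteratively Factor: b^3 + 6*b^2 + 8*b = (b + 4)*(b^2 + 2*b) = b*(b + 4)*(b + 2)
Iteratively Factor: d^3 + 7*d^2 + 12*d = (d)*(d^2 + 7*d + 12) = d*(d + 4)*(d + 3)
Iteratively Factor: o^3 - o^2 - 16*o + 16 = (o + 4)*(o^2 - 5*o + 4) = (o - 4)*(o + 4)*(o - 1)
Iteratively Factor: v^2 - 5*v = (v)*(v - 5)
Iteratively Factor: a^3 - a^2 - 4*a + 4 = (a + 2)*(a^2 - 3*a + 2) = (a - 2)*(a + 2)*(a - 1)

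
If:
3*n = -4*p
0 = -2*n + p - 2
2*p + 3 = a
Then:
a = 45/11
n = -8/11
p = 6/11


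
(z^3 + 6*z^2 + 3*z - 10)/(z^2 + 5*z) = z + 1 - 2/z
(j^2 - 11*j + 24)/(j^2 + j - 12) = (j - 8)/(j + 4)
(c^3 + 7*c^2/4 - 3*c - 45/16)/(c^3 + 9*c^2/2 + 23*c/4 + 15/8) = (8*c^2 - 6*c - 9)/(2*(4*c^2 + 8*c + 3))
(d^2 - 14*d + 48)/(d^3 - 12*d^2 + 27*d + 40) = (d - 6)/(d^2 - 4*d - 5)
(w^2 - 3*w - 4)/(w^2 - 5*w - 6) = (w - 4)/(w - 6)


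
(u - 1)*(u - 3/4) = u^2 - 7*u/4 + 3/4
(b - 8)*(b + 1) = b^2 - 7*b - 8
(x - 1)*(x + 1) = x^2 - 1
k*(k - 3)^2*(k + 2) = k^4 - 4*k^3 - 3*k^2 + 18*k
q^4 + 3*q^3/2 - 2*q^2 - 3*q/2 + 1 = (q - 1)*(q - 1/2)*(q + 1)*(q + 2)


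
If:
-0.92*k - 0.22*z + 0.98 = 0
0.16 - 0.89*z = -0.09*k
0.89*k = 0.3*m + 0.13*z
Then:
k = 1.00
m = 2.84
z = 0.28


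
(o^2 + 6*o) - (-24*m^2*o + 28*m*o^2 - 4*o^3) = 24*m^2*o - 28*m*o^2 + 4*o^3 + o^2 + 6*o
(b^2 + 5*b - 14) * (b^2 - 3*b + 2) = b^4 + 2*b^3 - 27*b^2 + 52*b - 28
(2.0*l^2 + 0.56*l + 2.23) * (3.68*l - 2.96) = 7.36*l^3 - 3.8592*l^2 + 6.5488*l - 6.6008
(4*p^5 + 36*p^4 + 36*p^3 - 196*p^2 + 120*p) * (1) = 4*p^5 + 36*p^4 + 36*p^3 - 196*p^2 + 120*p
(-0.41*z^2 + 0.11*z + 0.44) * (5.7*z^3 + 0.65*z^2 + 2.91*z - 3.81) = -2.337*z^5 + 0.3605*z^4 + 1.3864*z^3 + 2.1682*z^2 + 0.8613*z - 1.6764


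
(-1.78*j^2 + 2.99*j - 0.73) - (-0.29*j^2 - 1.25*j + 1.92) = -1.49*j^2 + 4.24*j - 2.65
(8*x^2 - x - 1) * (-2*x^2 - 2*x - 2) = -16*x^4 - 14*x^3 - 12*x^2 + 4*x + 2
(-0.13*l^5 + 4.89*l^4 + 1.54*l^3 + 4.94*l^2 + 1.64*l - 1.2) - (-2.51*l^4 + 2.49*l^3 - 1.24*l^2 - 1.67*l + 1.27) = -0.13*l^5 + 7.4*l^4 - 0.95*l^3 + 6.18*l^2 + 3.31*l - 2.47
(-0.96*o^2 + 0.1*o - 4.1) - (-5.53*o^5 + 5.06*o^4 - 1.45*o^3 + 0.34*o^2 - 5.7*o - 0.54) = 5.53*o^5 - 5.06*o^4 + 1.45*o^3 - 1.3*o^2 + 5.8*o - 3.56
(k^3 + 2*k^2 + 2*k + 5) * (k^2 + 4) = k^5 + 2*k^4 + 6*k^3 + 13*k^2 + 8*k + 20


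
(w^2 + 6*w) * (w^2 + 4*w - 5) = w^4 + 10*w^3 + 19*w^2 - 30*w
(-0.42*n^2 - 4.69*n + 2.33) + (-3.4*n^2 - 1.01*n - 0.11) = -3.82*n^2 - 5.7*n + 2.22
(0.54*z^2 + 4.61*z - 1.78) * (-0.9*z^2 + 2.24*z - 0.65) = -0.486*z^4 - 2.9394*z^3 + 11.5774*z^2 - 6.9837*z + 1.157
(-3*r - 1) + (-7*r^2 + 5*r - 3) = -7*r^2 + 2*r - 4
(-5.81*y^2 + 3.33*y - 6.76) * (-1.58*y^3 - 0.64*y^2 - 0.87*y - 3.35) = 9.1798*y^5 - 1.543*y^4 + 13.6043*y^3 + 20.8928*y^2 - 5.2743*y + 22.646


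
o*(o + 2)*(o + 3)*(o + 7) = o^4 + 12*o^3 + 41*o^2 + 42*o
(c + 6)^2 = c^2 + 12*c + 36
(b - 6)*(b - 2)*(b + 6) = b^3 - 2*b^2 - 36*b + 72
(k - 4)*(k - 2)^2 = k^3 - 8*k^2 + 20*k - 16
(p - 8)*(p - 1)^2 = p^3 - 10*p^2 + 17*p - 8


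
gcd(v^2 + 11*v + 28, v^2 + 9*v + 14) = v + 7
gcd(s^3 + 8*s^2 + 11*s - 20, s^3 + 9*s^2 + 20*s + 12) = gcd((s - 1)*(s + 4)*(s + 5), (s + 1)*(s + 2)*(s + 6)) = 1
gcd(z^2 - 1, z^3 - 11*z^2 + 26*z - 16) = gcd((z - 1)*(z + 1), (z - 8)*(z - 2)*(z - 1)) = z - 1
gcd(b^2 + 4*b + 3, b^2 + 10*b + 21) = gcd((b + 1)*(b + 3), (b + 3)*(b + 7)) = b + 3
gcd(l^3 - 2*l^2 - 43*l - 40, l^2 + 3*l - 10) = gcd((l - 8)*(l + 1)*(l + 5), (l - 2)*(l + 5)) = l + 5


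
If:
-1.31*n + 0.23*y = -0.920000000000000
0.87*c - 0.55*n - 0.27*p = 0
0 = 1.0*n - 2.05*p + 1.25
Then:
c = 0.13757364475461*y + 0.73952922998564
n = 0.175572519083969*y + 0.702290076335878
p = 0.0856451312604729*y + 0.952336622602867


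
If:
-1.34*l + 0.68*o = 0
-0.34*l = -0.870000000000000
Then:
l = 2.56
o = 5.04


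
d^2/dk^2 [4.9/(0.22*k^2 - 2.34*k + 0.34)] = (-0.47432*k^2 + 5.04504*k + 4.9*(0.44*k - 2.34)*(0.88*k - 4.68) - 0.73304)/(0.22*k^2 - 2.34*k + 0.34)^3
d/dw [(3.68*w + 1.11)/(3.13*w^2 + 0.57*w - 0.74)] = (11.5184*w^2 + 2.0976*w - (3.68*w + 1.11)*(6.26*w + 0.57) - 2.7232)/(3.13*w^2 + 0.57*w - 0.74)^2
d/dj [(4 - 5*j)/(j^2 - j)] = (5*j^2 - 8*j + 4)/(j^2*(j^2 - 2*j + 1))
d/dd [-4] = 0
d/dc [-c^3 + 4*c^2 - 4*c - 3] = -3*c^2 + 8*c - 4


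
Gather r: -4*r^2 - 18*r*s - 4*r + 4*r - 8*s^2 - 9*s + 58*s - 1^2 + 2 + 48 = -4*r^2 - 18*r*s - 8*s^2 + 49*s + 49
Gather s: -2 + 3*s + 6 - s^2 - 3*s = 4 - s^2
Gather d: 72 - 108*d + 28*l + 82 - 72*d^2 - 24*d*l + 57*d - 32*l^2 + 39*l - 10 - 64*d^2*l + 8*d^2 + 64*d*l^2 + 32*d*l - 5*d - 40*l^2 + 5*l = d^2*(-64*l - 64) + d*(64*l^2 + 8*l - 56) - 72*l^2 + 72*l + 144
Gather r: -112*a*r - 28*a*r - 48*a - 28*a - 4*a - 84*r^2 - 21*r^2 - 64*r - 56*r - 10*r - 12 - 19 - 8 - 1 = -80*a - 105*r^2 + r*(-140*a - 130) - 40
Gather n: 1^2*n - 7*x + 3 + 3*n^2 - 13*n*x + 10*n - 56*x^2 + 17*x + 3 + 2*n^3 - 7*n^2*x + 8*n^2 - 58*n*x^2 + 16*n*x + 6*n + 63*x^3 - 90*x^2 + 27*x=2*n^3 + n^2*(11 - 7*x) + n*(-58*x^2 + 3*x + 17) + 63*x^3 - 146*x^2 + 37*x + 6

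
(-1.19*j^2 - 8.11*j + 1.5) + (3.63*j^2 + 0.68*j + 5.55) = 2.44*j^2 - 7.43*j + 7.05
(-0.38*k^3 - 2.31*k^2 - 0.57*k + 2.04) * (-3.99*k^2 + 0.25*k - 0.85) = 1.5162*k^5 + 9.1219*k^4 + 2.0198*k^3 - 6.3186*k^2 + 0.9945*k - 1.734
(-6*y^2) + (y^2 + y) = -5*y^2 + y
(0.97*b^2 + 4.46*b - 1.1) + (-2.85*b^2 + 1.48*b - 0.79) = -1.88*b^2 + 5.94*b - 1.89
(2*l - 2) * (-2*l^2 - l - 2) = -4*l^3 + 2*l^2 - 2*l + 4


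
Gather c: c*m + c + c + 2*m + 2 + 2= c*(m + 2) + 2*m + 4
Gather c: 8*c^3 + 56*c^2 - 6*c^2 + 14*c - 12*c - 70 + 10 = 8*c^3 + 50*c^2 + 2*c - 60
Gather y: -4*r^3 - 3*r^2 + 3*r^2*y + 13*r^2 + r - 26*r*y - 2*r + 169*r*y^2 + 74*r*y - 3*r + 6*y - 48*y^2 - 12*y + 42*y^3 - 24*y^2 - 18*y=-4*r^3 + 10*r^2 - 4*r + 42*y^3 + y^2*(169*r - 72) + y*(3*r^2 + 48*r - 24)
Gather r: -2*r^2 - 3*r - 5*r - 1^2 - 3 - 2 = -2*r^2 - 8*r - 6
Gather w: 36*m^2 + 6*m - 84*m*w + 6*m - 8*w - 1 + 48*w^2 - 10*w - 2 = 36*m^2 + 12*m + 48*w^2 + w*(-84*m - 18) - 3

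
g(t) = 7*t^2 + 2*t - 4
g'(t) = 14*t + 2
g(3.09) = 69.02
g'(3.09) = 45.26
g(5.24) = 198.68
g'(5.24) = 75.36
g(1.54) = 15.68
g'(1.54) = 23.56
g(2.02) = 28.60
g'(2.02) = 30.28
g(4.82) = 168.27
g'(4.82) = 69.48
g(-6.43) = 272.55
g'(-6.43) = -88.02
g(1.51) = 14.98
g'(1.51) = 23.14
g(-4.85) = 150.96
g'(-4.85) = -65.90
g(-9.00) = 545.00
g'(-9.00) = -124.00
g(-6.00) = 236.00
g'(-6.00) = -82.00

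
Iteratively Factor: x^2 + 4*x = (x)*(x + 4)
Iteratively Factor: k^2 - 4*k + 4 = (k - 2)*(k - 2)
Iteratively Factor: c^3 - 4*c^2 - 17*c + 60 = (c - 3)*(c^2 - c - 20) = (c - 3)*(c + 4)*(c - 5)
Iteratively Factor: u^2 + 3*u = (u + 3)*(u)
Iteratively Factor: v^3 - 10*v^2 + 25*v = (v)*(v^2 - 10*v + 25) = v*(v - 5)*(v - 5)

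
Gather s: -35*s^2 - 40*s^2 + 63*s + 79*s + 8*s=-75*s^2 + 150*s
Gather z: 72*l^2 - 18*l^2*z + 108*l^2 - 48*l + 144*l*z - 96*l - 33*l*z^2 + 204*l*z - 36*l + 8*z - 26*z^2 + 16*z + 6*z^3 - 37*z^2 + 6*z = 180*l^2 - 180*l + 6*z^3 + z^2*(-33*l - 63) + z*(-18*l^2 + 348*l + 30)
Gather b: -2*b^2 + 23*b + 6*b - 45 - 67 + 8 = -2*b^2 + 29*b - 104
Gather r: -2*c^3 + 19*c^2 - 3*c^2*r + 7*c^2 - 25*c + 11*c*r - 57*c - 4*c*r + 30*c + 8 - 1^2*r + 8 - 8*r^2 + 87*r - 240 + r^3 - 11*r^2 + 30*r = -2*c^3 + 26*c^2 - 52*c + r^3 - 19*r^2 + r*(-3*c^2 + 7*c + 116) - 224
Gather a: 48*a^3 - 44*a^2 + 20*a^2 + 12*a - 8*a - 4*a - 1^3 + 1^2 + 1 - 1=48*a^3 - 24*a^2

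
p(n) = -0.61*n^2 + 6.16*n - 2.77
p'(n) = 6.16 - 1.22*n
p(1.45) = 4.88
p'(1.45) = 4.39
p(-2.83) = -25.09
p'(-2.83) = 9.61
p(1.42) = 4.75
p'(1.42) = 4.43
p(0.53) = 0.32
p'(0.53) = 5.51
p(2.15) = 7.65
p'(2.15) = 3.54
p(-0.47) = -5.80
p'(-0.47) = 6.73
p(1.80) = 6.34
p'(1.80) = 3.96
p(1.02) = 2.88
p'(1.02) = 4.92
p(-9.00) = -107.62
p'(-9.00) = 17.14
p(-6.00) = -61.69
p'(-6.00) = 13.48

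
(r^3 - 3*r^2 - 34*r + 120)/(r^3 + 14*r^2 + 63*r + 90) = (r^2 - 9*r + 20)/(r^2 + 8*r + 15)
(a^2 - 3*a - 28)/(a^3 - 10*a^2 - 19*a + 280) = (a + 4)/(a^2 - 3*a - 40)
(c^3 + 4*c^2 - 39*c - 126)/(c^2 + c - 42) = c + 3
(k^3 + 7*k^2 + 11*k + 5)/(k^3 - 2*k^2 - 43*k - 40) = (k + 1)/(k - 8)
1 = 1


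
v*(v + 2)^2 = v^3 + 4*v^2 + 4*v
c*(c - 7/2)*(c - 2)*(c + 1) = c^4 - 9*c^3/2 + 3*c^2/2 + 7*c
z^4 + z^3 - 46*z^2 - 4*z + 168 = (z - 6)*(z - 2)*(z + 2)*(z + 7)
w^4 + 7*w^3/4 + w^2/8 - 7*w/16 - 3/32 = (w - 1/2)*(w + 1/4)*(w + 1/2)*(w + 3/2)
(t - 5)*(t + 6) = t^2 + t - 30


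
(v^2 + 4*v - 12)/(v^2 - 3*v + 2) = (v + 6)/(v - 1)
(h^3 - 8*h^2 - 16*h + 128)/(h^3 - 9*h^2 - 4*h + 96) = (h + 4)/(h + 3)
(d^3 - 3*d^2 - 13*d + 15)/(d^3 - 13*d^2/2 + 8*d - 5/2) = 2*(d + 3)/(2*d - 1)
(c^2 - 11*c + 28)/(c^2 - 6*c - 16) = (-c^2 + 11*c - 28)/(-c^2 + 6*c + 16)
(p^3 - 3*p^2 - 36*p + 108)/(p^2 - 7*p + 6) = (p^2 + 3*p - 18)/(p - 1)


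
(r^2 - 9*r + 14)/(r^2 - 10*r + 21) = (r - 2)/(r - 3)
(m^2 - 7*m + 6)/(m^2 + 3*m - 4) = (m - 6)/(m + 4)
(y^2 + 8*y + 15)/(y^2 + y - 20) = (y + 3)/(y - 4)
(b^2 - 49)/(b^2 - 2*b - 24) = (49 - b^2)/(-b^2 + 2*b + 24)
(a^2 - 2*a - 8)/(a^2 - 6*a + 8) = (a + 2)/(a - 2)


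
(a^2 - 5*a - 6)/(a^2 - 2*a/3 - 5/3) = 3*(a - 6)/(3*a - 5)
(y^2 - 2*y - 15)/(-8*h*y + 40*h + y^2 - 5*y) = (y + 3)/(-8*h + y)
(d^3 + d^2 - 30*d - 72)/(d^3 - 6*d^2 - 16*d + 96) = (d + 3)/(d - 4)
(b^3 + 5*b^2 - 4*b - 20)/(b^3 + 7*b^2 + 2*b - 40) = (b + 2)/(b + 4)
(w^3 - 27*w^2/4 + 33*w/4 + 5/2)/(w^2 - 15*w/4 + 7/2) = (4*w^2 - 19*w - 5)/(4*w - 7)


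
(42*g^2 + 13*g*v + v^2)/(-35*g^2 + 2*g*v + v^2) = (6*g + v)/(-5*g + v)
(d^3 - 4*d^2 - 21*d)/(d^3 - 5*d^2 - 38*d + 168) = d*(d + 3)/(d^2 + 2*d - 24)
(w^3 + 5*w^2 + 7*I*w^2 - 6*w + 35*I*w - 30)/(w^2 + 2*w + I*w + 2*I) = (w^2 + w*(5 + 6*I) + 30*I)/(w + 2)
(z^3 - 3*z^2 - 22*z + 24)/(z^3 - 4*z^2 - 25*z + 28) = (z - 6)/(z - 7)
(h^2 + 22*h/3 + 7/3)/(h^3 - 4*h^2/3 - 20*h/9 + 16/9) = 3*(3*h^2 + 22*h + 7)/(9*h^3 - 12*h^2 - 20*h + 16)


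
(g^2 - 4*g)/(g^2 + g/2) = 2*(g - 4)/(2*g + 1)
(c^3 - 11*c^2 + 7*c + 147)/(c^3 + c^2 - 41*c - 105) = (c - 7)/(c + 5)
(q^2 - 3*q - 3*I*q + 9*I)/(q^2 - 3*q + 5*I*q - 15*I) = (q - 3*I)/(q + 5*I)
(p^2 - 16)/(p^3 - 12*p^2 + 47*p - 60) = (p + 4)/(p^2 - 8*p + 15)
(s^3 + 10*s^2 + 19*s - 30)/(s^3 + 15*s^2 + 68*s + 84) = (s^2 + 4*s - 5)/(s^2 + 9*s + 14)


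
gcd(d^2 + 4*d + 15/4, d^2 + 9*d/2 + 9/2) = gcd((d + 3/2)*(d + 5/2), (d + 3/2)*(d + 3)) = d + 3/2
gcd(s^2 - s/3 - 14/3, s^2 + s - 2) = s + 2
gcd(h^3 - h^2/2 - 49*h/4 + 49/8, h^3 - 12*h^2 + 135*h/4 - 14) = h^2 - 4*h + 7/4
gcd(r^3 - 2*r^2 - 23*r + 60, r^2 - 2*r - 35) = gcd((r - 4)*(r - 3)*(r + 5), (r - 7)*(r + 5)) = r + 5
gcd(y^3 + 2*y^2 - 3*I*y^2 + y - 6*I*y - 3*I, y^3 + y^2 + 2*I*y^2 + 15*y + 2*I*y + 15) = y^2 + y*(1 - 3*I) - 3*I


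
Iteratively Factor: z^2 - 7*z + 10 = (z - 2)*(z - 5)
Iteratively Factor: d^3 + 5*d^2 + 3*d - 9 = (d - 1)*(d^2 + 6*d + 9) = (d - 1)*(d + 3)*(d + 3)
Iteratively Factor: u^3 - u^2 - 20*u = (u - 5)*(u^2 + 4*u) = (u - 5)*(u + 4)*(u)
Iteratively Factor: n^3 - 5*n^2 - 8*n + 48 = (n + 3)*(n^2 - 8*n + 16) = (n - 4)*(n + 3)*(n - 4)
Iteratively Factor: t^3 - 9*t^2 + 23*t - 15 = (t - 1)*(t^2 - 8*t + 15) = (t - 3)*(t - 1)*(t - 5)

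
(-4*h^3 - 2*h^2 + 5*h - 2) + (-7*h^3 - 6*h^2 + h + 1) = -11*h^3 - 8*h^2 + 6*h - 1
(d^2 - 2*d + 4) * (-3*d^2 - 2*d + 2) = -3*d^4 + 4*d^3 - 6*d^2 - 12*d + 8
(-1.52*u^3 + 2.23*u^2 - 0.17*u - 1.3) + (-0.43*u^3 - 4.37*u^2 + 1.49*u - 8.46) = -1.95*u^3 - 2.14*u^2 + 1.32*u - 9.76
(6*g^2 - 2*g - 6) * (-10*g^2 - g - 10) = -60*g^4 + 14*g^3 + 2*g^2 + 26*g + 60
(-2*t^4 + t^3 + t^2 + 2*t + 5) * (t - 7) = -2*t^5 + 15*t^4 - 6*t^3 - 5*t^2 - 9*t - 35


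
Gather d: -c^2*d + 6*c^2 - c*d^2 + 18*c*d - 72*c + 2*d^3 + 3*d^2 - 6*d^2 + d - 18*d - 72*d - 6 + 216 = 6*c^2 - 72*c + 2*d^3 + d^2*(-c - 3) + d*(-c^2 + 18*c - 89) + 210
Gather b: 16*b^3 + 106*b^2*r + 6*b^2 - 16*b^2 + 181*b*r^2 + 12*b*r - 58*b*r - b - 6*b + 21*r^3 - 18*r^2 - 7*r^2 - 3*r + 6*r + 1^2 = 16*b^3 + b^2*(106*r - 10) + b*(181*r^2 - 46*r - 7) + 21*r^3 - 25*r^2 + 3*r + 1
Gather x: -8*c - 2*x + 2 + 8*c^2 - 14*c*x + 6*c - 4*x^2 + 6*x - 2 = 8*c^2 - 2*c - 4*x^2 + x*(4 - 14*c)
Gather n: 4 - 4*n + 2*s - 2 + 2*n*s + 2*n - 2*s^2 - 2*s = n*(2*s - 2) - 2*s^2 + 2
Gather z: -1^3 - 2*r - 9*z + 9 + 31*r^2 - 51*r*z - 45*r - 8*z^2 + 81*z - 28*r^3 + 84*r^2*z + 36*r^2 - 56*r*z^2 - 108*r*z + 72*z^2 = -28*r^3 + 67*r^2 - 47*r + z^2*(64 - 56*r) + z*(84*r^2 - 159*r + 72) + 8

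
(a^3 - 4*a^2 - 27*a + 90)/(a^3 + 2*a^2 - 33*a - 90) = (a - 3)/(a + 3)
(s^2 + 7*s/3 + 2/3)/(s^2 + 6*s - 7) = (3*s^2 + 7*s + 2)/(3*(s^2 + 6*s - 7))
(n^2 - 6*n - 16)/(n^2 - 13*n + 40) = (n + 2)/(n - 5)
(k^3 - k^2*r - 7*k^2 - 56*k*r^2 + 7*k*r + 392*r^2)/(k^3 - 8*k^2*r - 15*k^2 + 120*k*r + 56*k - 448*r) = (k + 7*r)/(k - 8)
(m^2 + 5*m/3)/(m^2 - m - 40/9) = 3*m/(3*m - 8)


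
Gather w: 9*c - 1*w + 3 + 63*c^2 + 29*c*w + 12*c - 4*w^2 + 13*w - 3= 63*c^2 + 21*c - 4*w^2 + w*(29*c + 12)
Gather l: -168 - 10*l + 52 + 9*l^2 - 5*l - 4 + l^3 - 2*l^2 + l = l^3 + 7*l^2 - 14*l - 120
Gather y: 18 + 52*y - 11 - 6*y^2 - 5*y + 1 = -6*y^2 + 47*y + 8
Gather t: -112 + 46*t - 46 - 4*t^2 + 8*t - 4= -4*t^2 + 54*t - 162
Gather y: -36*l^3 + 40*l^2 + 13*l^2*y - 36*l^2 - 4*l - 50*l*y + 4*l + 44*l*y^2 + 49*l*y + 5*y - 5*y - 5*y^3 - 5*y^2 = -36*l^3 + 4*l^2 - 5*y^3 + y^2*(44*l - 5) + y*(13*l^2 - l)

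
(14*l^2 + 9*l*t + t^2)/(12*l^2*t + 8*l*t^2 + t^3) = (7*l + t)/(t*(6*l + t))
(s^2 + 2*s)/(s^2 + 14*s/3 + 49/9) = 9*s*(s + 2)/(9*s^2 + 42*s + 49)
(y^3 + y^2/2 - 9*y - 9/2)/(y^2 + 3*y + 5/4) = 2*(y^2 - 9)/(2*y + 5)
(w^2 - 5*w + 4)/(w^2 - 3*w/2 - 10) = 2*(w - 1)/(2*w + 5)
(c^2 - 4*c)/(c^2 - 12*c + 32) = c/(c - 8)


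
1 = 1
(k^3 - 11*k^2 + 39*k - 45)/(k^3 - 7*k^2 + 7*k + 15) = (k - 3)/(k + 1)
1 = 1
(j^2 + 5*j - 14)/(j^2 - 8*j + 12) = (j + 7)/(j - 6)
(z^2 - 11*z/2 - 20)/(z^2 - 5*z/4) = 2*(2*z^2 - 11*z - 40)/(z*(4*z - 5))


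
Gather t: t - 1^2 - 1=t - 2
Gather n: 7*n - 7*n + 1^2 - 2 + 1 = 0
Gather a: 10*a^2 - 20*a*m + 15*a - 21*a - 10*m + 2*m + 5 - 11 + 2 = 10*a^2 + a*(-20*m - 6) - 8*m - 4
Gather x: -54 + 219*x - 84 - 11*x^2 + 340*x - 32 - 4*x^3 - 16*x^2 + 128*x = -4*x^3 - 27*x^2 + 687*x - 170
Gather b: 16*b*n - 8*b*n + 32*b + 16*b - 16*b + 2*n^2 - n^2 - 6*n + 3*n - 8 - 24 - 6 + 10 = b*(8*n + 32) + n^2 - 3*n - 28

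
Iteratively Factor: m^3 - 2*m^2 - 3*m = (m)*(m^2 - 2*m - 3) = m*(m + 1)*(m - 3)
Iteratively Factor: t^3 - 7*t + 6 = (t - 2)*(t^2 + 2*t - 3) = (t - 2)*(t + 3)*(t - 1)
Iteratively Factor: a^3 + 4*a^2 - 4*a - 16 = (a + 2)*(a^2 + 2*a - 8) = (a + 2)*(a + 4)*(a - 2)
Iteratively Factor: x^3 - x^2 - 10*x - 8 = (x + 1)*(x^2 - 2*x - 8) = (x + 1)*(x + 2)*(x - 4)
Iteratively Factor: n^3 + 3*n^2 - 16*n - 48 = (n + 3)*(n^2 - 16) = (n + 3)*(n + 4)*(n - 4)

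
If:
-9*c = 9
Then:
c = -1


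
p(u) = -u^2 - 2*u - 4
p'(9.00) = -20.00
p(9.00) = -103.00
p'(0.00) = -2.00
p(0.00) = -4.00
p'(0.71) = -3.42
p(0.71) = -5.92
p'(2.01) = -6.02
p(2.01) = -12.06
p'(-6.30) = 10.60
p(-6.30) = -31.09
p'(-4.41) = 6.82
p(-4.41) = -14.63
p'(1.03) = -4.06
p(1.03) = -7.12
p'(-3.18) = 4.36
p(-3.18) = -7.75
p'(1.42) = -4.84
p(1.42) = -8.86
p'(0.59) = -3.18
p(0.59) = -5.53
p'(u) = -2*u - 2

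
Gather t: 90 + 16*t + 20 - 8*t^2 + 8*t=-8*t^2 + 24*t + 110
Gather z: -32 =-32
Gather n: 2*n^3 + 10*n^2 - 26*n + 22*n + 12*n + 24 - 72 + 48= 2*n^3 + 10*n^2 + 8*n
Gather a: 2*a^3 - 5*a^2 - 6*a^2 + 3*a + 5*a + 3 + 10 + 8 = 2*a^3 - 11*a^2 + 8*a + 21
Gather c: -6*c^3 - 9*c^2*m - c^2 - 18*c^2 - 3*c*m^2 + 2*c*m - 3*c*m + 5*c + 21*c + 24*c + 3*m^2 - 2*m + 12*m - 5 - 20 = -6*c^3 + c^2*(-9*m - 19) + c*(-3*m^2 - m + 50) + 3*m^2 + 10*m - 25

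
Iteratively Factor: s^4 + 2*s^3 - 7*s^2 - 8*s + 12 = (s - 1)*(s^3 + 3*s^2 - 4*s - 12) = (s - 2)*(s - 1)*(s^2 + 5*s + 6) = (s - 2)*(s - 1)*(s + 2)*(s + 3)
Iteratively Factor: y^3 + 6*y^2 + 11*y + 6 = (y + 3)*(y^2 + 3*y + 2) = (y + 2)*(y + 3)*(y + 1)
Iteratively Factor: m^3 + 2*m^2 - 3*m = (m + 3)*(m^2 - m) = (m - 1)*(m + 3)*(m)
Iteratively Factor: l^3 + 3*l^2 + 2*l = (l)*(l^2 + 3*l + 2) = l*(l + 1)*(l + 2)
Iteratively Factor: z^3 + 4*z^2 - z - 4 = (z + 4)*(z^2 - 1) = (z + 1)*(z + 4)*(z - 1)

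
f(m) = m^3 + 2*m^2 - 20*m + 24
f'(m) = 3*m^2 + 4*m - 20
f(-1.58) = 56.65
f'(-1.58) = -18.83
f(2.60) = 3.10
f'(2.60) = 10.68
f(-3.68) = 74.85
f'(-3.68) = 5.91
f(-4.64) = 59.96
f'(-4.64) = 26.03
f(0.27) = 18.77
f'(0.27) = -18.70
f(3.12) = 11.44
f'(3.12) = 21.68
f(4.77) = 82.64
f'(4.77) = 67.34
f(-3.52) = 75.57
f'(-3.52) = 3.09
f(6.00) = 192.00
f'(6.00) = 112.00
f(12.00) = 1800.00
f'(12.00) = 460.00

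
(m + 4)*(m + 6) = m^2 + 10*m + 24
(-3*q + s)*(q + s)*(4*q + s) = -12*q^3 - 11*q^2*s + 2*q*s^2 + s^3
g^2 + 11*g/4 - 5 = (g - 5/4)*(g + 4)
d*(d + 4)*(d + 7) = d^3 + 11*d^2 + 28*d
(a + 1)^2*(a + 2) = a^3 + 4*a^2 + 5*a + 2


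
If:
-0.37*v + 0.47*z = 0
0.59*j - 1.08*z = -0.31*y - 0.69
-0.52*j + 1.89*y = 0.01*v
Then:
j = 1.59622515252069*z - 1.02178171276346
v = 1.27027027027027*z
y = 0.445894064557388*z - 0.281125127321163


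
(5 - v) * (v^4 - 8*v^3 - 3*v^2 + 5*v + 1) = -v^5 + 13*v^4 - 37*v^3 - 20*v^2 + 24*v + 5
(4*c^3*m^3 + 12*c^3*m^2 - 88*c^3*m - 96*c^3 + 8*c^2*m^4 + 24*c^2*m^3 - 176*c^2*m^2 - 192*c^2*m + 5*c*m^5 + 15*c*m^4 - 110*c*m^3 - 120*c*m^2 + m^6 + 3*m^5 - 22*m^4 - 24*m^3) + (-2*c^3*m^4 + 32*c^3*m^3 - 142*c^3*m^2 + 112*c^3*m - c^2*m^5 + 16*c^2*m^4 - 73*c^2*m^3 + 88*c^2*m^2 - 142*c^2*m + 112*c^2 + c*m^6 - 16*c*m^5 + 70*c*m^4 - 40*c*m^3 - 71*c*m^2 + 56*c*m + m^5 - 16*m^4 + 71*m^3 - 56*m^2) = -2*c^3*m^4 + 36*c^3*m^3 - 130*c^3*m^2 + 24*c^3*m - 96*c^3 - c^2*m^5 + 24*c^2*m^4 - 49*c^2*m^3 - 88*c^2*m^2 - 334*c^2*m + 112*c^2 + c*m^6 - 11*c*m^5 + 85*c*m^4 - 150*c*m^3 - 191*c*m^2 + 56*c*m + m^6 + 4*m^5 - 38*m^4 + 47*m^3 - 56*m^2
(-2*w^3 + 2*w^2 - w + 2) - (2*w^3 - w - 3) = -4*w^3 + 2*w^2 + 5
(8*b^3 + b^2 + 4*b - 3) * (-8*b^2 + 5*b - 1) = -64*b^5 + 32*b^4 - 35*b^3 + 43*b^2 - 19*b + 3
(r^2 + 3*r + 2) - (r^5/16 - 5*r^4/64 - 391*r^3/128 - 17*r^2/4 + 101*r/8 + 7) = -r^5/16 + 5*r^4/64 + 391*r^3/128 + 21*r^2/4 - 77*r/8 - 5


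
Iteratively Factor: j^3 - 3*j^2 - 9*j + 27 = (j + 3)*(j^2 - 6*j + 9) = (j - 3)*(j + 3)*(j - 3)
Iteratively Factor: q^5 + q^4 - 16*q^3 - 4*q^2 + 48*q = (q - 3)*(q^4 + 4*q^3 - 4*q^2 - 16*q) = (q - 3)*(q + 2)*(q^3 + 2*q^2 - 8*q) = (q - 3)*(q + 2)*(q + 4)*(q^2 - 2*q) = q*(q - 3)*(q + 2)*(q + 4)*(q - 2)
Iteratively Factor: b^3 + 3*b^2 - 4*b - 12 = (b + 3)*(b^2 - 4) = (b - 2)*(b + 3)*(b + 2)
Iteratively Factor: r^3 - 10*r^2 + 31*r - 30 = (r - 3)*(r^2 - 7*r + 10) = (r - 5)*(r - 3)*(r - 2)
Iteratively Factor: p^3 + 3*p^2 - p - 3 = (p - 1)*(p^2 + 4*p + 3) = (p - 1)*(p + 1)*(p + 3)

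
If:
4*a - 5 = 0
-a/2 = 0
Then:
No Solution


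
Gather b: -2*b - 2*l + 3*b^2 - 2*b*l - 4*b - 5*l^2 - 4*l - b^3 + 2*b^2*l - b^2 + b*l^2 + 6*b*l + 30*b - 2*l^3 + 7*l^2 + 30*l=-b^3 + b^2*(2*l + 2) + b*(l^2 + 4*l + 24) - 2*l^3 + 2*l^2 + 24*l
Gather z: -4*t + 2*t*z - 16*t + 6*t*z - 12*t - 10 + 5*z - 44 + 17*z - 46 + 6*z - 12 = -32*t + z*(8*t + 28) - 112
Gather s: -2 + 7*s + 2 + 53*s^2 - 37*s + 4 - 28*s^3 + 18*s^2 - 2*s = -28*s^3 + 71*s^2 - 32*s + 4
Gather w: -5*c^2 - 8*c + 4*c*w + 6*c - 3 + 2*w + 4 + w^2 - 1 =-5*c^2 - 2*c + w^2 + w*(4*c + 2)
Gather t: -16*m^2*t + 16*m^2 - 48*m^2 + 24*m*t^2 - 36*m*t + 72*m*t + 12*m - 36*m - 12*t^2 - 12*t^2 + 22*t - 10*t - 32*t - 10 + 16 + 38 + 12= -32*m^2 - 24*m + t^2*(24*m - 24) + t*(-16*m^2 + 36*m - 20) + 56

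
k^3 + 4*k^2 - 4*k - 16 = (k - 2)*(k + 2)*(k + 4)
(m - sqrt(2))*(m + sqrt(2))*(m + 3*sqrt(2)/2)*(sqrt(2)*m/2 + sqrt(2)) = sqrt(2)*m^4/2 + sqrt(2)*m^3 + 3*m^3/2 - sqrt(2)*m^2 + 3*m^2 - 3*m - 2*sqrt(2)*m - 6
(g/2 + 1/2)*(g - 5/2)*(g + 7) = g^3/2 + 11*g^2/4 - 13*g/2 - 35/4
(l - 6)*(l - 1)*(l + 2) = l^3 - 5*l^2 - 8*l + 12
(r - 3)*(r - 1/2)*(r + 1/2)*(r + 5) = r^4 + 2*r^3 - 61*r^2/4 - r/2 + 15/4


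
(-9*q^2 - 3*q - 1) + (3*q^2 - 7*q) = -6*q^2 - 10*q - 1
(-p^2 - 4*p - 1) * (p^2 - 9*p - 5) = -p^4 + 5*p^3 + 40*p^2 + 29*p + 5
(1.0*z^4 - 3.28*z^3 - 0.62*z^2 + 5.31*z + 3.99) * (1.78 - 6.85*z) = -6.85*z^5 + 24.248*z^4 - 1.5914*z^3 - 37.4771*z^2 - 17.8797*z + 7.1022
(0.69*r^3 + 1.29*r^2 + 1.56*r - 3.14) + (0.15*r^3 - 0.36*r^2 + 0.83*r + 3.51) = 0.84*r^3 + 0.93*r^2 + 2.39*r + 0.37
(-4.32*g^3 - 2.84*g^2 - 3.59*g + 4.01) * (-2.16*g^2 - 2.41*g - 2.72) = 9.3312*g^5 + 16.5456*g^4 + 26.3492*g^3 + 7.7151*g^2 + 0.100700000000002*g - 10.9072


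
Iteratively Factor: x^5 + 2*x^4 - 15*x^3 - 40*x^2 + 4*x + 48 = (x + 3)*(x^4 - x^3 - 12*x^2 - 4*x + 16) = (x + 2)*(x + 3)*(x^3 - 3*x^2 - 6*x + 8) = (x - 4)*(x + 2)*(x + 3)*(x^2 + x - 2) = (x - 4)*(x + 2)^2*(x + 3)*(x - 1)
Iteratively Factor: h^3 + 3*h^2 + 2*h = (h)*(h^2 + 3*h + 2) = h*(h + 2)*(h + 1)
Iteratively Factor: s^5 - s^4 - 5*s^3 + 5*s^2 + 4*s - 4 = (s - 1)*(s^4 - 5*s^2 + 4) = (s - 1)*(s + 1)*(s^3 - s^2 - 4*s + 4) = (s - 2)*(s - 1)*(s + 1)*(s^2 + s - 2) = (s - 2)*(s - 1)*(s + 1)*(s + 2)*(s - 1)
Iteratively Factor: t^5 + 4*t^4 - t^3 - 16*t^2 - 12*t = (t + 2)*(t^4 + 2*t^3 - 5*t^2 - 6*t) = (t + 2)*(t + 3)*(t^3 - t^2 - 2*t) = (t + 1)*(t + 2)*(t + 3)*(t^2 - 2*t) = (t - 2)*(t + 1)*(t + 2)*(t + 3)*(t)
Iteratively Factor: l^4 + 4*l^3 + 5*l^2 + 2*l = (l + 1)*(l^3 + 3*l^2 + 2*l) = (l + 1)^2*(l^2 + 2*l) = l*(l + 1)^2*(l + 2)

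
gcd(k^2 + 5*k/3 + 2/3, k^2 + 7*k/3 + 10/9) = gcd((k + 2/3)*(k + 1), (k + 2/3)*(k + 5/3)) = k + 2/3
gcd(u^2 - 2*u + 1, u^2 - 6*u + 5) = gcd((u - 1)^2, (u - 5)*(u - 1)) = u - 1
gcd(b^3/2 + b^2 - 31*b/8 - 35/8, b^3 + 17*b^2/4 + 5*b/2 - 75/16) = 1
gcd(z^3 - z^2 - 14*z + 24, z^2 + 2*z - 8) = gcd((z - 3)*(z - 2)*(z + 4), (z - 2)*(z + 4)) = z^2 + 2*z - 8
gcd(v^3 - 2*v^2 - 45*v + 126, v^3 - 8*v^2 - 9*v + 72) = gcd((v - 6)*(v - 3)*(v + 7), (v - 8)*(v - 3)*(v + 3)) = v - 3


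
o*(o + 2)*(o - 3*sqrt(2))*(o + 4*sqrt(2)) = o^4 + sqrt(2)*o^3 + 2*o^3 - 24*o^2 + 2*sqrt(2)*o^2 - 48*o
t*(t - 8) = t^2 - 8*t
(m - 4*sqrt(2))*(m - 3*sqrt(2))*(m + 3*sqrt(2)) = m^3 - 4*sqrt(2)*m^2 - 18*m + 72*sqrt(2)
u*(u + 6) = u^2 + 6*u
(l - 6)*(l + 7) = l^2 + l - 42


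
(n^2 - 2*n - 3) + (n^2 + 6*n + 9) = 2*n^2 + 4*n + 6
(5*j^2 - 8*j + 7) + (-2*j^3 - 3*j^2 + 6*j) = -2*j^3 + 2*j^2 - 2*j + 7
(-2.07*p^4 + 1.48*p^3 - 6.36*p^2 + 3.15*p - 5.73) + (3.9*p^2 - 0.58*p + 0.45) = -2.07*p^4 + 1.48*p^3 - 2.46*p^2 + 2.57*p - 5.28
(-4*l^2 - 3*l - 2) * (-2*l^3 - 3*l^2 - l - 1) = 8*l^5 + 18*l^4 + 17*l^3 + 13*l^2 + 5*l + 2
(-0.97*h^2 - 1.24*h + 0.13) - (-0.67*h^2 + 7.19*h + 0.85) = -0.3*h^2 - 8.43*h - 0.72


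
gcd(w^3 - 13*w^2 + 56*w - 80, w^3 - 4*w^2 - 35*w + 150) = w - 5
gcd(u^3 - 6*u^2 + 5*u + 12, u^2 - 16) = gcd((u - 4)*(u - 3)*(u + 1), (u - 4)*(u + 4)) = u - 4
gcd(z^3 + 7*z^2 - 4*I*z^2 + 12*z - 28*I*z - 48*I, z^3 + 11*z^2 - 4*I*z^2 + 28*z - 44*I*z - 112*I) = z^2 + z*(4 - 4*I) - 16*I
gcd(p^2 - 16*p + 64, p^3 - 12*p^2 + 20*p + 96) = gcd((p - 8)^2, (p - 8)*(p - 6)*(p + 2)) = p - 8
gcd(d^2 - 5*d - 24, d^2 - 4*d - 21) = d + 3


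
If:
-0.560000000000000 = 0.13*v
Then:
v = -4.31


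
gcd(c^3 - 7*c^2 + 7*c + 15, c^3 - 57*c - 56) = c + 1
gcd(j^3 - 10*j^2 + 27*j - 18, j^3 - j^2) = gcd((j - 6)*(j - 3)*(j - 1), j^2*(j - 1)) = j - 1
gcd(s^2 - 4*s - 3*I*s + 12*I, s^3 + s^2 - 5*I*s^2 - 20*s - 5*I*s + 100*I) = s - 4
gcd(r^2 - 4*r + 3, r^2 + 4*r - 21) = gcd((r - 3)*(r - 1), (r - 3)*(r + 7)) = r - 3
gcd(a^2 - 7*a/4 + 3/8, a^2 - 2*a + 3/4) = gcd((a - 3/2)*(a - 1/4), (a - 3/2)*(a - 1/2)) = a - 3/2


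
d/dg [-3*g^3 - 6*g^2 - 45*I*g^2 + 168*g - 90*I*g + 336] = -9*g^2 - g*(12 + 90*I) + 168 - 90*I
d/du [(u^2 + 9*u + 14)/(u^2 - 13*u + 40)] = 2*(-11*u^2 + 26*u + 271)/(u^4 - 26*u^3 + 249*u^2 - 1040*u + 1600)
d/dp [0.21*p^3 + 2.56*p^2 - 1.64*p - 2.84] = 0.63*p^2 + 5.12*p - 1.64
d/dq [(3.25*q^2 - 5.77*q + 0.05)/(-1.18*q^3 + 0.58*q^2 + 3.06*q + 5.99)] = (3.835*q^4 - 13.6172*q^3 + 13.4686*q^2 + 38.877*q - 34.7153)/(1.3924*q^6 - 1.3688*q^5 - 6.8852*q^4 - 10.5868*q^3 + 16.312*q^2 + 36.6588*q + 35.8801)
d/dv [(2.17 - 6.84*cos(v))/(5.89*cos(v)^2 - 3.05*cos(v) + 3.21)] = (-40.2876*cos(v)^2 + 25.5626*cos(v) + 15.3379)*sin(v)/(34.6921*cos(v)^4 - 35.929*cos(v)^3 + 47.1163*cos(v)^2 - 19.581*cos(v) + 10.3041)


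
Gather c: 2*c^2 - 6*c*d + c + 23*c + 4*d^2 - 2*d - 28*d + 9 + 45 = 2*c^2 + c*(24 - 6*d) + 4*d^2 - 30*d + 54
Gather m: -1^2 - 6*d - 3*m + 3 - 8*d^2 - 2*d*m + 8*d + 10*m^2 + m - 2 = -8*d^2 + 2*d + 10*m^2 + m*(-2*d - 2)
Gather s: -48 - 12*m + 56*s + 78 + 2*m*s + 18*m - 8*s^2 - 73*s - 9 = 6*m - 8*s^2 + s*(2*m - 17) + 21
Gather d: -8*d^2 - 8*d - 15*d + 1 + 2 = -8*d^2 - 23*d + 3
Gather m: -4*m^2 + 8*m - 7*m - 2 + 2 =-4*m^2 + m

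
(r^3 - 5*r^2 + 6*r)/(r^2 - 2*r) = r - 3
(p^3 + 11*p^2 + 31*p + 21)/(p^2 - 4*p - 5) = (p^2 + 10*p + 21)/(p - 5)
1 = 1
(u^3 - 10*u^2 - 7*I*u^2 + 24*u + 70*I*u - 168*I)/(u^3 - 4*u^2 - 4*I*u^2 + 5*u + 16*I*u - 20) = (u^2 - u*(6 + 7*I) + 42*I)/(u^2 - 4*I*u + 5)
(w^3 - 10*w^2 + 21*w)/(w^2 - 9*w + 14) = w*(w - 3)/(w - 2)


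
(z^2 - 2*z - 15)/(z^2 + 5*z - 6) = (z^2 - 2*z - 15)/(z^2 + 5*z - 6)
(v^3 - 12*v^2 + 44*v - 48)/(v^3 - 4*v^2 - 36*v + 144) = (v - 2)/(v + 6)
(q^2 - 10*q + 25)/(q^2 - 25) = (q - 5)/(q + 5)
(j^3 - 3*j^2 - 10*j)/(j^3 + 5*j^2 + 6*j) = (j - 5)/(j + 3)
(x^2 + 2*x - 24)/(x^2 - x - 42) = (x - 4)/(x - 7)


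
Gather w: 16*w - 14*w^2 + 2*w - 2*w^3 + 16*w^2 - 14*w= -2*w^3 + 2*w^2 + 4*w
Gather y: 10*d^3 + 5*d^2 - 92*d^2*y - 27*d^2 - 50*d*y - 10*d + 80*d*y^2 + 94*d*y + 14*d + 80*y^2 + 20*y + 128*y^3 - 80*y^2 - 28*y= 10*d^3 - 22*d^2 + 80*d*y^2 + 4*d + 128*y^3 + y*(-92*d^2 + 44*d - 8)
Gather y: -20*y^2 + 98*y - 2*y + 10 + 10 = -20*y^2 + 96*y + 20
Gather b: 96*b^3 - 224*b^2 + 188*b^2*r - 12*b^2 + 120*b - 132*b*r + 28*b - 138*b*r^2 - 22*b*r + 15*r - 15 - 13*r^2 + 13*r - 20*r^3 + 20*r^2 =96*b^3 + b^2*(188*r - 236) + b*(-138*r^2 - 154*r + 148) - 20*r^3 + 7*r^2 + 28*r - 15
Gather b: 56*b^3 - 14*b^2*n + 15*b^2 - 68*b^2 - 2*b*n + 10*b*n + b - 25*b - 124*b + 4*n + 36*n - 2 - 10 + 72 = 56*b^3 + b^2*(-14*n - 53) + b*(8*n - 148) + 40*n + 60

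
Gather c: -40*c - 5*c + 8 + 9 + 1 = 18 - 45*c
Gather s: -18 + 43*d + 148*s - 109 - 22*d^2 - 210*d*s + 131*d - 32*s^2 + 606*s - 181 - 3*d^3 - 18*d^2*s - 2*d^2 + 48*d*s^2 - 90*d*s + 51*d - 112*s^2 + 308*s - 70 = -3*d^3 - 24*d^2 + 225*d + s^2*(48*d - 144) + s*(-18*d^2 - 300*d + 1062) - 378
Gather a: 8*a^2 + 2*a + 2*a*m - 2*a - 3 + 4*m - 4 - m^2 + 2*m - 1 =8*a^2 + 2*a*m - m^2 + 6*m - 8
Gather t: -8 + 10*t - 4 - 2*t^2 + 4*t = -2*t^2 + 14*t - 12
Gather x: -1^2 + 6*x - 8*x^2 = -8*x^2 + 6*x - 1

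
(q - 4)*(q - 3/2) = q^2 - 11*q/2 + 6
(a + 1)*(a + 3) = a^2 + 4*a + 3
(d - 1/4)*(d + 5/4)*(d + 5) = d^3 + 6*d^2 + 75*d/16 - 25/16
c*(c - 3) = c^2 - 3*c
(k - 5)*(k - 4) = k^2 - 9*k + 20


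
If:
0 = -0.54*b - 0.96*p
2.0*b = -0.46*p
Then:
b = 0.00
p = 0.00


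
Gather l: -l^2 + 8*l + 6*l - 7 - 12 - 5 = -l^2 + 14*l - 24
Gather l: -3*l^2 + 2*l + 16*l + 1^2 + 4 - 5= -3*l^2 + 18*l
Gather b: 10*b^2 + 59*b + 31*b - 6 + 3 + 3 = 10*b^2 + 90*b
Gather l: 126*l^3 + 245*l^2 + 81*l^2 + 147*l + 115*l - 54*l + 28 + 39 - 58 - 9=126*l^3 + 326*l^2 + 208*l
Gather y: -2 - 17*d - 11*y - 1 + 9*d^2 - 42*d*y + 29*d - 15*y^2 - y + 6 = 9*d^2 + 12*d - 15*y^2 + y*(-42*d - 12) + 3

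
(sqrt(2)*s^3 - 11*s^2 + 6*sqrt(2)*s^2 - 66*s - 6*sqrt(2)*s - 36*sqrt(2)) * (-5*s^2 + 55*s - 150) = -5*sqrt(2)*s^5 + 25*sqrt(2)*s^4 + 55*s^4 - 275*s^3 + 210*sqrt(2)*s^3 - 1980*s^2 - 1050*sqrt(2)*s^2 - 1080*sqrt(2)*s + 9900*s + 5400*sqrt(2)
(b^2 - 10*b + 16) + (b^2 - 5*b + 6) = 2*b^2 - 15*b + 22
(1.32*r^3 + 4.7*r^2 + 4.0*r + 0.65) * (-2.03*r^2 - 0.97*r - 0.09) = -2.6796*r^5 - 10.8214*r^4 - 12.7978*r^3 - 5.6225*r^2 - 0.9905*r - 0.0585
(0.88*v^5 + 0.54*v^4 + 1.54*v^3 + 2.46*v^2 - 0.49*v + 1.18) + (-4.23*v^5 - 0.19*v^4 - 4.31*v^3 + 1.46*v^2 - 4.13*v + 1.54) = -3.35*v^5 + 0.35*v^4 - 2.77*v^3 + 3.92*v^2 - 4.62*v + 2.72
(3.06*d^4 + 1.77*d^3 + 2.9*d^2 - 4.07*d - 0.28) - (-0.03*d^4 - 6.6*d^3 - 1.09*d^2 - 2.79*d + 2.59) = 3.09*d^4 + 8.37*d^3 + 3.99*d^2 - 1.28*d - 2.87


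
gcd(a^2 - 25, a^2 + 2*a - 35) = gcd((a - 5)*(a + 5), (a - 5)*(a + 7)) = a - 5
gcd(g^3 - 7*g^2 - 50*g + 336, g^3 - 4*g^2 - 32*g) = g - 8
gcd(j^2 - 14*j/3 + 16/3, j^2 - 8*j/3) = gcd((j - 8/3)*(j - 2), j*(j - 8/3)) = j - 8/3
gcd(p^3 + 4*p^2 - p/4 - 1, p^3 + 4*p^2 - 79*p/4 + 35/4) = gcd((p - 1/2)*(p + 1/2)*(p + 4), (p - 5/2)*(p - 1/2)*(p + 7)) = p - 1/2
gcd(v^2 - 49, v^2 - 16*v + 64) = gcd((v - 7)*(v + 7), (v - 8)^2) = 1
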